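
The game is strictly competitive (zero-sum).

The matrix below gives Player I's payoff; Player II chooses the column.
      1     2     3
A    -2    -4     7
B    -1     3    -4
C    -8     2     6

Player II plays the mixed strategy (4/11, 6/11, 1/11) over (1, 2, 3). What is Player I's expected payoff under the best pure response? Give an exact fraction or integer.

10/11

A: (-2)·(4/11) + (-4)·(6/11) + (7)·(1/11) = -25/11.
B: (-1)·(4/11) + (3)·(6/11) + (-4)·(1/11) = 10/11.
C: (-8)·(4/11) + (2)·(6/11) + (6)·(1/11) = -14/11.
The best pure response is B with expected payoff 10/11.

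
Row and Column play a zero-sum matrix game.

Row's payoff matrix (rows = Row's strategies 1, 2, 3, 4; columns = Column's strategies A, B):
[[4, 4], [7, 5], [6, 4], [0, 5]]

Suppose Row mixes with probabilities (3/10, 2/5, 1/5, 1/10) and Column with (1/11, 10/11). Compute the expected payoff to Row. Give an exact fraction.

251/55

Against (1/11, 10/11), each row's expected payoff is 1: 4; 2: 57/11; 3: 46/11; 4: 50/11.
Taking the (3/10, 2/5, 1/5, 1/10)-weighted average: (3/10)·(4) + (2/5)·(57/11) + (1/5)·(46/11) + (1/10)·(50/11) = 251/55.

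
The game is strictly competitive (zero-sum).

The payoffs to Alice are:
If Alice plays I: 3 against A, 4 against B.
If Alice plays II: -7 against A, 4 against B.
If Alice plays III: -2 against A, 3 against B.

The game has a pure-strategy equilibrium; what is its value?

Row minima: 3, -7, -2 → Alice's maximin is 3.
Column maxima: 3, 4 → Bob's minimax is 3.
They coincide at (I, A), so the value is 3.

3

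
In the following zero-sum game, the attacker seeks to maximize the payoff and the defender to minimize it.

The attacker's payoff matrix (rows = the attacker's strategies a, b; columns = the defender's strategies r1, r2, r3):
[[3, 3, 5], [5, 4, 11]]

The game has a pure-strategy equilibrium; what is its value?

4

Row minima: 3, 4 → the attacker's maximin is 4.
Column maxima: 5, 4, 11 → the defender's minimax is 4.
They coincide at (b, r2), so the value is 4.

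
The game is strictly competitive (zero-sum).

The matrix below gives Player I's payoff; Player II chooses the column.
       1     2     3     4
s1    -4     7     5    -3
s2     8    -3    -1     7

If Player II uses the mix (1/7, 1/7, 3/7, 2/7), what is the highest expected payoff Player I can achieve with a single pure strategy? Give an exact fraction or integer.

s1: (-4)·(1/7) + (7)·(1/7) + (5)·(3/7) + (-3)·(2/7) = 12/7.
s2: (8)·(1/7) + (-3)·(1/7) + (-1)·(3/7) + (7)·(2/7) = 16/7.
The best pure response is s2 with expected payoff 16/7.

16/7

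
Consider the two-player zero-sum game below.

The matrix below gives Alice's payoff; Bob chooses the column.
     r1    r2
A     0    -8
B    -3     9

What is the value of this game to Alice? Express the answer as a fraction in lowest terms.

Row minima are -8 and -3, so Alice's maximin is -3; column maxima are 0 and 9, so Bob's minimax is 0. These differ, so the equilibrium is in mixed strategies.
Let Alice play A with probability p. Bob is indifferent when −3(1−p) = −8p + 9(1−p), giving p = 3/5.
Let Bob play r1 with probability q. Alice is indifferent when −8(1−q) = −3q + 9(1−q), giving q = 17/20.
The value is 0·(17/20) + (-8)·(3/20) = -6/5.

-6/5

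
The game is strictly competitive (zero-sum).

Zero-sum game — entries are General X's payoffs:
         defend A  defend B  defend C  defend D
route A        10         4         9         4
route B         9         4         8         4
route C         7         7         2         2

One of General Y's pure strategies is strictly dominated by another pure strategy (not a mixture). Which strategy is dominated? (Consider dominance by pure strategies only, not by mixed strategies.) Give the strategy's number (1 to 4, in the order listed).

1

General Y prefers columns that give General X less. Compare defend A with defend C: 9 < 10, 8 < 9, 2 < 7.
So defend C strictly dominates defend A for General Y; defend A is strictly dominated.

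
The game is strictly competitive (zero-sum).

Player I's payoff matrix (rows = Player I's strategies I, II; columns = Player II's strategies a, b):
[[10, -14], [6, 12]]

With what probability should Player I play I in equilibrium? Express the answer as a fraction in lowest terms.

Row minima are -14 and 6, so Player I's maximin is 6; column maxima are 10 and 12, so Player II's minimax is 10. These differ, so the equilibrium is in mixed strategies.
Let Player I play I with probability p. Player II is indifferent when 10p + 6(1−p) = −14p + 12(1−p), giving p = 1/5.

1/5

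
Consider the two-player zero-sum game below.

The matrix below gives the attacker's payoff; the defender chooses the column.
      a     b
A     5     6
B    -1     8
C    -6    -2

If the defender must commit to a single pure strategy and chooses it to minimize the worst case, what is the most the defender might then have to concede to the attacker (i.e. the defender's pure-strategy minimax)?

The worst case (largest entry) in each column is a: 5, b: 8.
The best (smallest) of these is 5.

5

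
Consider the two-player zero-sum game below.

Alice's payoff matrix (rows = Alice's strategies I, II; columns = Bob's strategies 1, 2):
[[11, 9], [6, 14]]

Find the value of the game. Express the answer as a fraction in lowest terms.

Row minima are 9 and 6, so Alice's maximin is 9; column maxima are 11 and 14, so Bob's minimax is 11. These differ, so the equilibrium is in mixed strategies.
Let Alice play I with probability p. Bob is indifferent when 11p + 6(1−p) = 9p + 14(1−p), giving p = 4/5.
Let Bob play 1 with probability q. Alice is indifferent when 11q + 9(1−q) = 6q + 14(1−q), giving q = 1/2.
The value is 11·(1/2) + (9)·(1/2) = 10.

10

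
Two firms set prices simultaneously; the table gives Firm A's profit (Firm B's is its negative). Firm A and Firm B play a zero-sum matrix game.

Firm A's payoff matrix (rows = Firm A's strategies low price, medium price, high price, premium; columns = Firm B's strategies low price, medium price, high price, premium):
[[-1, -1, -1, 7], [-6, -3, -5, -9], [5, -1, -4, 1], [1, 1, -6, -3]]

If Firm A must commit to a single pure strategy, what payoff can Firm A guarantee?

-1

The worst-case payoff for each row is low price: -1, medium price: -9, high price: -4, premium: -6.
The best of these is -1.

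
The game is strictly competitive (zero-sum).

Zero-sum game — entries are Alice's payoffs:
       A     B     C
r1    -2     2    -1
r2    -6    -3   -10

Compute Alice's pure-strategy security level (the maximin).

The worst-case payoff for each row is r1: -2, r2: -10.
The best of these is -2.

-2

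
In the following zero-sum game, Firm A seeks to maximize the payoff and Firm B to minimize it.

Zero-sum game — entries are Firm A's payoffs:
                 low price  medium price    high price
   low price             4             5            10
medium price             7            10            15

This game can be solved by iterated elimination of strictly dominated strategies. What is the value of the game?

7

Row low price is strictly dominated by row medium price (7>4, 10>5, 15>10); eliminate low price.
Column high price is strictly dominated by low price for Firm B (7<15); eliminate high price.
Column medium price is strictly dominated by low price for Firm B (7<10); eliminate medium price.
Only (medium price, low price) remains, with payoff 7.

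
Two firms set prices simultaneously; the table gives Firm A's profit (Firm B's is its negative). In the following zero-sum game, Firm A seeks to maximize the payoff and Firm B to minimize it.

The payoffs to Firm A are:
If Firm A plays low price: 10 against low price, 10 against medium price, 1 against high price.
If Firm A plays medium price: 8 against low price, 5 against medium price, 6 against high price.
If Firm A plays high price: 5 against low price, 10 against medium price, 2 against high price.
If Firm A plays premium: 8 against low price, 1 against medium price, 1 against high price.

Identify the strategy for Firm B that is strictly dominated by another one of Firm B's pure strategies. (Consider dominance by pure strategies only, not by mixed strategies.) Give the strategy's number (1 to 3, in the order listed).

Firm B prefers columns that give Firm A less. Compare low price with high price: 1 < 10, 6 < 8, 2 < 5, 1 < 8.
So high price strictly dominates low price for Firm B; low price is strictly dominated.

1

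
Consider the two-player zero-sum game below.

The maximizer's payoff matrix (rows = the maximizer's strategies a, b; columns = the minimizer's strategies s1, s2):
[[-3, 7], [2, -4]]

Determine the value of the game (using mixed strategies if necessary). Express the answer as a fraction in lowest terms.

1/8

Row minima are -3 and -4, so the maximizer's maximin is -3; column maxima are 2 and 7, so the minimizer's minimax is 2. These differ, so the equilibrium is in mixed strategies.
Let the maximizer play a with probability p. The minimizer is indifferent when −3p + 2(1−p) = 7p − 4(1−p), giving p = 3/8.
Let the minimizer play s1 with probability q. The maximizer is indifferent when −3q + 7(1−q) = 2q − 4(1−q), giving q = 11/16.
The value is -3·(11/16) + (7)·(5/16) = 1/8.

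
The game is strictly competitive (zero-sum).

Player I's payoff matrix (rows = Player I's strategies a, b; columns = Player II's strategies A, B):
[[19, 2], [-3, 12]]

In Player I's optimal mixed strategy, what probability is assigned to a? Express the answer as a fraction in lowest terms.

Row minima are 2 and -3, so Player I's maximin is 2; column maxima are 19 and 12, so Player II's minimax is 12. These differ, so the equilibrium is in mixed strategies.
Let Player I play a with probability p. Player II is indifferent when 19p − 3(1−p) = 2p + 12(1−p), giving p = 15/32.

15/32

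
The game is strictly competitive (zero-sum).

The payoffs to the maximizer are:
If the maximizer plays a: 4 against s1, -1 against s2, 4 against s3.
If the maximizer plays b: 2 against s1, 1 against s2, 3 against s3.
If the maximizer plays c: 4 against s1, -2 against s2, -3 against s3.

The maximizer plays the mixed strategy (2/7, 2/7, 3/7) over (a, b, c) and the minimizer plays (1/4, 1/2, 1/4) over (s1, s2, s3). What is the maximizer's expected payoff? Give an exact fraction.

17/28

Against (1/4, 1/2, 1/4), each row's expected payoff is a: 3/2; b: 7/4; c: -3/4.
Taking the (2/7, 2/7, 3/7)-weighted average: (2/7)·(3/2) + (2/7)·(7/4) + (3/7)·(-3/4) = 17/28.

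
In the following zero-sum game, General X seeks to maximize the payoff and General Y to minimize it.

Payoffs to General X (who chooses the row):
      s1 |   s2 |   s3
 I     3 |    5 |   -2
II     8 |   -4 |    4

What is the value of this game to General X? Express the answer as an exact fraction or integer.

Column s1 is strictly dominated by s3 for General Y (it gives General X more in every row).
The remaining 2×2 game on (I, II) × (s2, s3) has no saddle point. Let General X play I with probability p; indifference gives 5p − 4(1−p) = −2p + 4(1−p), so p = 8/15.
Similarly General Y's optimal q on s2 is 2/5, and the value is 5·(2/5) + (-2)·(3/5) = 4/5.

4/5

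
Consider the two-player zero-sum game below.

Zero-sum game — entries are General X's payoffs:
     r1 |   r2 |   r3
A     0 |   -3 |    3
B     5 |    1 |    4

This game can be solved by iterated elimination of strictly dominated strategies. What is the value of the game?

1

Row A is strictly dominated by row B (5>0, 1>-3, 4>3); eliminate A.
Column r1 is strictly dominated by r2 for General Y (1<5); eliminate r1.
Column r3 is strictly dominated by r2 for General Y (1<4); eliminate r3.
Only (B, r2) remains, with payoff 1.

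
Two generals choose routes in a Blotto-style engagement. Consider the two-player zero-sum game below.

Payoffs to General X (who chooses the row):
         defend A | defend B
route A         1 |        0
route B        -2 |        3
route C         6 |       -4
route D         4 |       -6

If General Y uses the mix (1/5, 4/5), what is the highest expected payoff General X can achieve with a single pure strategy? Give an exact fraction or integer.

2

route A: (1)·(1/5) + (0)·(4/5) = 1/5.
route B: (-2)·(1/5) + (3)·(4/5) = 2.
route C: (6)·(1/5) + (-4)·(4/5) = -2.
route D: (4)·(1/5) + (-6)·(4/5) = -4.
The best pure response is route B with expected payoff 2.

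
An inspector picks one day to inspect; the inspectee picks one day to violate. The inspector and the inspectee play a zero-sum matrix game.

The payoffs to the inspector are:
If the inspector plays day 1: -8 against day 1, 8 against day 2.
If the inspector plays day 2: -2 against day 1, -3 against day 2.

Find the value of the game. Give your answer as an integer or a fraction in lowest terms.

Row minima are -8 and -3, so the inspector's maximin is -3; column maxima are -2 and 8, so the inspectee's minimax is -2. These differ, so the equilibrium is in mixed strategies.
Let the inspector play day 1 with probability p. The inspectee is indifferent when −8p − 2(1−p) = 8p − 3(1−p), giving p = 1/17.
Let the inspectee play day 1 with probability q. The inspector is indifferent when −8q + 8(1−q) = −2q − 3(1−q), giving q = 11/17.
The value is -8·(11/17) + (8)·(6/17) = -40/17.

-40/17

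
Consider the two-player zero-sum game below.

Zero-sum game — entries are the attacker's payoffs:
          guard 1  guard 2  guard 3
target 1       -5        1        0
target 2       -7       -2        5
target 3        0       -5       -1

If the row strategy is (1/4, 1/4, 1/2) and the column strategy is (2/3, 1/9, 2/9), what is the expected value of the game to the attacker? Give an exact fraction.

-77/36

Against (2/3, 1/9, 2/9), each row's expected payoff is target 1: -29/9; target 2: -34/9; target 3: -7/9.
Taking the (1/4, 1/4, 1/2)-weighted average: (1/4)·(-29/9) + (1/4)·(-34/9) + (1/2)·(-7/9) = -77/36.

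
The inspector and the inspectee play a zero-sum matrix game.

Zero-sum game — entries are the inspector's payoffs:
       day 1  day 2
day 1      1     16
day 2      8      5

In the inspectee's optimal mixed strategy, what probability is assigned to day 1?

11/18

Row minima are 1 and 5, so the inspector's maximin is 5; column maxima are 8 and 16, so the inspectee's minimax is 8. These differ, so the equilibrium is in mixed strategies.
Let the inspectee play day 1 with probability q. The inspector is indifferent when q + 16(1−q) = 8q + 5(1−q), giving q = 11/18.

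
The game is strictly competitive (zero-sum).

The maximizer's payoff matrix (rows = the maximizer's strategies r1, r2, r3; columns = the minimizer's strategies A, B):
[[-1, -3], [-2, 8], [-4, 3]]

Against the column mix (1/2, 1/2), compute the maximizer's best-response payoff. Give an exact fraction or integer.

3

r1: (-1)·(1/2) + (-3)·(1/2) = -2.
r2: (-2)·(1/2) + (8)·(1/2) = 3.
r3: (-4)·(1/2) + (3)·(1/2) = -1/2.
The best pure response is r2 with expected payoff 3.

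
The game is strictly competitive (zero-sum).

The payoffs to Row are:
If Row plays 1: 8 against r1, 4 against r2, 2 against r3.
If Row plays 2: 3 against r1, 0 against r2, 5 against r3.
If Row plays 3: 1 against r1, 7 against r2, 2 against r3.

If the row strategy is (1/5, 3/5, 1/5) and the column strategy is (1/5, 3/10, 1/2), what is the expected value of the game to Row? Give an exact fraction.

Against (1/5, 3/10, 1/2), each row's expected payoff is 1: 19/5; 2: 31/10; 3: 33/10.
Taking the (1/5, 3/5, 1/5)-weighted average: (1/5)·(19/5) + (3/5)·(31/10) + (1/5)·(33/10) = 82/25.

82/25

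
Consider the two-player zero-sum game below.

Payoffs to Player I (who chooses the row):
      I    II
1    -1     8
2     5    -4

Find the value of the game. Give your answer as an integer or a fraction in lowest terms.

2

Row minima are -1 and -4, so Player I's maximin is -1; column maxima are 5 and 8, so Player II's minimax is 5. These differ, so the equilibrium is in mixed strategies.
Let Player I play 1 with probability p. Player II is indifferent when −p + 5(1−p) = 8p − 4(1−p), giving p = 1/2.
Let Player II play I with probability q. Player I is indifferent when −q + 8(1−q) = 5q − 4(1−q), giving q = 2/3.
The value is -1·(2/3) + (8)·(1/3) = 2.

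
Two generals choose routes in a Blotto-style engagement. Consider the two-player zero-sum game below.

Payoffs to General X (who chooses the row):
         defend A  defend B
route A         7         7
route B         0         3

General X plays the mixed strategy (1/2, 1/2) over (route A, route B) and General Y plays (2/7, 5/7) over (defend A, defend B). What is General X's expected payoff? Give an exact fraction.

Against (2/7, 5/7), each row's expected payoff is route A: 7; route B: 15/7.
Taking the (1/2, 1/2)-weighted average: (1/2)·(7) + (1/2)·(15/7) = 32/7.

32/7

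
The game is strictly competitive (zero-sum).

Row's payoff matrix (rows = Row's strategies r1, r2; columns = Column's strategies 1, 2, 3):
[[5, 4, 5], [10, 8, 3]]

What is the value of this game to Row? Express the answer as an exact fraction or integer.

14/3

Column 1 is strictly dominated by 2 for Column (it gives Row more in every row).
The remaining 2×2 game on (r1, r2) × (2, 3) has no saddle point. Let Row play r1 with probability p; indifference gives 4p + 8(1−p) = 5p + 3(1−p), so p = 5/6.
Similarly Column's optimal q on 2 is 1/3, and the value is 4·(1/3) + (5)·(2/3) = 14/3.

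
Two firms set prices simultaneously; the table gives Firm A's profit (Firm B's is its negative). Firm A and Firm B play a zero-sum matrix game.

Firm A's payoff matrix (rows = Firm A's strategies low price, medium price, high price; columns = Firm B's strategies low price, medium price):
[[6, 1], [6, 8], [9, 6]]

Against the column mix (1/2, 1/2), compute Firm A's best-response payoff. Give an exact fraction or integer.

low price: (6)·(1/2) + (1)·(1/2) = 7/2.
medium price: (6)·(1/2) + (8)·(1/2) = 7.
high price: (9)·(1/2) + (6)·(1/2) = 15/2.
The best pure response is high price with expected payoff 15/2.

15/2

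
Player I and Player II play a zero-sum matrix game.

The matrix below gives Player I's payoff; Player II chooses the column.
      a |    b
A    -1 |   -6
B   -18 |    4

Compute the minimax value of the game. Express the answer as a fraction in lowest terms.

-112/27

Row minima are -6 and -18, so Player I's maximin is -6; column maxima are -1 and 4, so Player II's minimax is -1. These differ, so the equilibrium is in mixed strategies.
Let Player I play A with probability p. Player II is indifferent when −p − 18(1−p) = −6p + 4(1−p), giving p = 22/27.
Let Player II play a with probability q. Player I is indifferent when −q − 6(1−q) = −18q + 4(1−q), giving q = 10/27.
The value is -1·(10/27) + (-6)·(17/27) = -112/27.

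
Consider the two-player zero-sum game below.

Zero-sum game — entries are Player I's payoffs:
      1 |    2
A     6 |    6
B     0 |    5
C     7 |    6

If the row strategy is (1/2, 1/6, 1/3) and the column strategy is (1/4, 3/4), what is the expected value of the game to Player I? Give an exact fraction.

Against (1/4, 3/4), each row's expected payoff is A: 6; B: 15/4; C: 25/4.
Taking the (1/2, 1/6, 1/3)-weighted average: (1/2)·(6) + (1/6)·(15/4) + (1/3)·(25/4) = 137/24.

137/24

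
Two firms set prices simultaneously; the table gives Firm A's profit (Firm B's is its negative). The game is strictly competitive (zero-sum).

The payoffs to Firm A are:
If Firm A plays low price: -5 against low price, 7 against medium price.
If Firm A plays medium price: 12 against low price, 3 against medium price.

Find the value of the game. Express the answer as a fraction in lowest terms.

Row minima are -5 and 3, so Firm A's maximin is 3; column maxima are 12 and 7, so Firm B's minimax is 7. These differ, so the equilibrium is in mixed strategies.
Let Firm A play low price with probability p. Firm B is indifferent when −5p + 12(1−p) = 7p + 3(1−p), giving p = 3/7.
Let Firm B play low price with probability q. Firm A is indifferent when −5q + 7(1−q) = 12q + 3(1−q), giving q = 4/21.
The value is -5·(4/21) + (7)·(17/21) = 33/7.

33/7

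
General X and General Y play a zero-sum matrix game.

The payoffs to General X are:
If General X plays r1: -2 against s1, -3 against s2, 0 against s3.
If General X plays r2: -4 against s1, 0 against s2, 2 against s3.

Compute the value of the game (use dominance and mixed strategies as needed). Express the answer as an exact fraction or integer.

-12/5

Column s3 is strictly dominated by s1 for General Y (it gives General X more in every row).
The remaining 2×2 game on (r1, r2) × (s1, s2) has no saddle point. Let General X play r1 with probability p; indifference gives −2p − 4(1−p) = −3p, so p = 4/5.
Similarly General Y's optimal q on s1 is 3/5, and the value is -2·(3/5) + (-3)·(2/5) = -12/5.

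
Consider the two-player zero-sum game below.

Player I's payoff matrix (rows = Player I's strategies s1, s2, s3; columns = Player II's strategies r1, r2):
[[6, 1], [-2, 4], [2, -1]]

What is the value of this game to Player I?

26/11

Row s3 is strictly dominated by row s1, so Player I never plays it.
The remaining 2×2 game on (s1, s2) × (r1, r2) has no saddle point. Let Player I play s1 with probability p; indifference gives 6p − 2(1−p) = p + 4(1−p), so p = 6/11.
Similarly Player II's optimal q on r1 is 3/11, and the value is 6·(3/11) + (1)·(8/11) = 26/11.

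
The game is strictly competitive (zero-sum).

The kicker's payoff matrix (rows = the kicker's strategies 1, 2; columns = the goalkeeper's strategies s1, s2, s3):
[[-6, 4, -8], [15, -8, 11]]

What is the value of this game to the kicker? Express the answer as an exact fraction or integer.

-20/31

Column s1 is strictly dominated by s3 for the goalkeeper (it gives the kicker more in every row).
The remaining 2×2 game on (1, 2) × (s2, s3) has no saddle point. Let the kicker play 1 with probability p; indifference gives 4p − 8(1−p) = −8p + 11(1−p), so p = 19/31.
Similarly the goalkeeper's optimal q on s2 is 19/31, and the value is 4·(19/31) + (-8)·(12/31) = -20/31.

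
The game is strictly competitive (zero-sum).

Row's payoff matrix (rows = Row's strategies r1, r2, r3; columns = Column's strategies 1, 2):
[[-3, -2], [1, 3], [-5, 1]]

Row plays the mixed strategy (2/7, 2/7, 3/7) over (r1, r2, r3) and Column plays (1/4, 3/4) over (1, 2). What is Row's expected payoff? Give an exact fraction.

Against (1/4, 3/4), each row's expected payoff is r1: -9/4; r2: 5/2; r3: -1/2.
Taking the (2/7, 2/7, 3/7)-weighted average: (2/7)·(-9/4) + (2/7)·(5/2) + (3/7)·(-1/2) = -1/7.

-1/7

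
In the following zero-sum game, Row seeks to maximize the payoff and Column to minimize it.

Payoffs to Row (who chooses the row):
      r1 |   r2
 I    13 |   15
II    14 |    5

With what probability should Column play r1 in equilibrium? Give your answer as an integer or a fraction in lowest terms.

Row minima are 13 and 5, so Row's maximin is 13; column maxima are 14 and 15, so Column's minimax is 14. These differ, so the equilibrium is in mixed strategies.
Let Column play r1 with probability q. Row is indifferent when 13q + 15(1−q) = 14q + 5(1−q), giving q = 10/11.

10/11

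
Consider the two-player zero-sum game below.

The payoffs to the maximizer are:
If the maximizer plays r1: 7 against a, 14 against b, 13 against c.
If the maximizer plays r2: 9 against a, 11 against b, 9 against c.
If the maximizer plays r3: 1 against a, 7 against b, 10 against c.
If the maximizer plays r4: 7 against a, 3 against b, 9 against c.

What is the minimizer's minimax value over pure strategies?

The worst case (largest entry) in each column is a: 9, b: 14, c: 13.
The best (smallest) of these is 9.

9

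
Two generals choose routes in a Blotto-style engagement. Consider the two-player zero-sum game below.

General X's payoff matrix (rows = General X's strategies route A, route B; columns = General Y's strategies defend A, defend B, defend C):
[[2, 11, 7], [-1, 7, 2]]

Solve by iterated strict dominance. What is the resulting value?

Column defend C is strictly dominated by defend A for General Y (2<7, -1<2); eliminate defend C.
Row route B is strictly dominated by row route A (2>-1, 11>7); eliminate route B.
Column defend B is strictly dominated by defend A for General Y (2<11); eliminate defend B.
Only (route A, defend A) remains, with payoff 2.

2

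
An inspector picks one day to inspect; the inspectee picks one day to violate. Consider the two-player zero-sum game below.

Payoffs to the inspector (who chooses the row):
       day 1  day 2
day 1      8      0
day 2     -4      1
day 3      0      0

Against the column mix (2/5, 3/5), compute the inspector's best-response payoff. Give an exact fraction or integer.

day 1: (8)·(2/5) + (0)·(3/5) = 16/5.
day 2: (-4)·(2/5) + (1)·(3/5) = -1.
day 3: (0)·(2/5) + (0)·(3/5) = 0.
The best pure response is day 1 with expected payoff 16/5.

16/5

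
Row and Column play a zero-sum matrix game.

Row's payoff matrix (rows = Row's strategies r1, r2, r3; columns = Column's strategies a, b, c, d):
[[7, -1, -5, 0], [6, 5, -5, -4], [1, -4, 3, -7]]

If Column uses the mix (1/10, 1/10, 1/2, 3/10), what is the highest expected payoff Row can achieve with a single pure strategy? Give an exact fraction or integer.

-9/10

r1: (7)·(1/10) + (-1)·(1/10) + (-5)·(1/2) + (0)·(3/10) = -19/10.
r2: (6)·(1/10) + (5)·(1/10) + (-5)·(1/2) + (-4)·(3/10) = -13/5.
r3: (1)·(1/10) + (-4)·(1/10) + (3)·(1/2) + (-7)·(3/10) = -9/10.
The best pure response is r3 with expected payoff -9/10.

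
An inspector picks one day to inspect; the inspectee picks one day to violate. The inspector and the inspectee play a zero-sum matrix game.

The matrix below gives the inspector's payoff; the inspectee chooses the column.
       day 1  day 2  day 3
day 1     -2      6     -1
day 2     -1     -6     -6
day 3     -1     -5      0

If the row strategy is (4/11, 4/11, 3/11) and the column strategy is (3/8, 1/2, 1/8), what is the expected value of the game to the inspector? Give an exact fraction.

-133/88

Against (3/8, 1/2, 1/8), each row's expected payoff is day 1: 17/8; day 2: -33/8; day 3: -23/8.
Taking the (4/11, 4/11, 3/11)-weighted average: (4/11)·(17/8) + (4/11)·(-33/8) + (3/11)·(-23/8) = -133/88.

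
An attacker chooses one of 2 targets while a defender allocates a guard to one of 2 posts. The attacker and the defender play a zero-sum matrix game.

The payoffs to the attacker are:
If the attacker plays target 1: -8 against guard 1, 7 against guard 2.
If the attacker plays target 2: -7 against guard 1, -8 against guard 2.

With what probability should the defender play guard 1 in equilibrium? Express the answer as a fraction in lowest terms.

Row minima are -8 and -8, so the attacker's maximin is -8; column maxima are -7 and 7, so the defender's minimax is -7. These differ, so the equilibrium is in mixed strategies.
Let the defender play guard 1 with probability q. The attacker is indifferent when −8q + 7(1−q) = −7q − 8(1−q), giving q = 15/16.

15/16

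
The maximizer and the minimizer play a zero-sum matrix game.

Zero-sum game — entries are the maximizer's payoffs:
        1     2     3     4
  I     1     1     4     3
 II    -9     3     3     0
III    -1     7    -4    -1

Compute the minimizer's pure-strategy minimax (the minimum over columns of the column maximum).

The worst case (largest entry) in each column is 1: 1, 2: 7, 3: 4, 4: 3.
The best (smallest) of these is 1.

1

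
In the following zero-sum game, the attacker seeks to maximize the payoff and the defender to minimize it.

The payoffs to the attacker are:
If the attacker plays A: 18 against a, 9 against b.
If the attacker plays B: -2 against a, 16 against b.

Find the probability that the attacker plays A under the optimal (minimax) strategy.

Row minima are 9 and -2, so the attacker's maximin is 9; column maxima are 18 and 16, so the defender's minimax is 16. These differ, so the equilibrium is in mixed strategies.
Let the attacker play A with probability p. The defender is indifferent when 18p − 2(1−p) = 9p + 16(1−p), giving p = 2/3.

2/3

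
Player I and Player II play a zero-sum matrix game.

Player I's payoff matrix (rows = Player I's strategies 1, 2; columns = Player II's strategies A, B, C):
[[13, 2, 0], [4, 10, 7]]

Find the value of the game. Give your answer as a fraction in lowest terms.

Column B is strictly dominated by C for Player II (it gives Player I more in every row).
The remaining 2×2 game on (1, 2) × (A, C) has no saddle point. Let Player I play 1 with probability p; indifference gives 13p + 4(1−p) = 7(1−p), so p = 3/16.
Similarly Player II's optimal q on A is 7/16, and the value is 13·(7/16) + (0)·(9/16) = 91/16.

91/16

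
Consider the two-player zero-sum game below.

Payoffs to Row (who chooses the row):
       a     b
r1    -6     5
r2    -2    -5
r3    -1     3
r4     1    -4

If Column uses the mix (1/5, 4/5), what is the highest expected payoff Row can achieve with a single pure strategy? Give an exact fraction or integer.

r1: (-6)·(1/5) + (5)·(4/5) = 14/5.
r2: (-2)·(1/5) + (-5)·(4/5) = -22/5.
r3: (-1)·(1/5) + (3)·(4/5) = 11/5.
r4: (1)·(1/5) + (-4)·(4/5) = -3.
The best pure response is r1 with expected payoff 14/5.

14/5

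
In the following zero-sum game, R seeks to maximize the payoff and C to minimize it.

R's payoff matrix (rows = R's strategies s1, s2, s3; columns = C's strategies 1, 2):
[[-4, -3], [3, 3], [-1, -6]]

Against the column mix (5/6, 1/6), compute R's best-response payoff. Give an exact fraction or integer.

3

s1: (-4)·(5/6) + (-3)·(1/6) = -23/6.
s2: (3)·(5/6) + (3)·(1/6) = 3.
s3: (-1)·(5/6) + (-6)·(1/6) = -11/6.
The best pure response is s2 with expected payoff 3.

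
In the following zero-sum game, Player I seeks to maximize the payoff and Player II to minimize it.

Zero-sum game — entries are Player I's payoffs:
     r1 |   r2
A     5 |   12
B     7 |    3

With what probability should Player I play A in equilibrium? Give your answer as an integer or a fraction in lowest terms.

Row minima are 5 and 3, so Player I's maximin is 5; column maxima are 7 and 12, so Player II's minimax is 7. These differ, so the equilibrium is in mixed strategies.
Let Player I play A with probability p. Player II is indifferent when 5p + 7(1−p) = 12p + 3(1−p), giving p = 4/11.

4/11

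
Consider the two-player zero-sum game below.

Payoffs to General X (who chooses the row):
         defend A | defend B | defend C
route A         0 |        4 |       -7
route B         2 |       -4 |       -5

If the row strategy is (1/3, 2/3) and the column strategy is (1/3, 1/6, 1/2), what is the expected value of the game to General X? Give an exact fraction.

Against (1/3, 1/6, 1/2), each row's expected payoff is route A: -17/6; route B: -5/2.
Taking the (1/3, 2/3)-weighted average: (1/3)·(-17/6) + (2/3)·(-5/2) = -47/18.

-47/18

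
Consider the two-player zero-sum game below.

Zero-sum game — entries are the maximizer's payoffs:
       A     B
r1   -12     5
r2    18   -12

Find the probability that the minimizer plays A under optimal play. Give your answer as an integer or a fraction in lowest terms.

17/47

Row minima are -12 and -12, so the maximizer's maximin is -12; column maxima are 18 and 5, so the minimizer's minimax is 5. These differ, so the equilibrium is in mixed strategies.
Let the minimizer play A with probability q. The maximizer is indifferent when −12q + 5(1−q) = 18q − 12(1−q), giving q = 17/47.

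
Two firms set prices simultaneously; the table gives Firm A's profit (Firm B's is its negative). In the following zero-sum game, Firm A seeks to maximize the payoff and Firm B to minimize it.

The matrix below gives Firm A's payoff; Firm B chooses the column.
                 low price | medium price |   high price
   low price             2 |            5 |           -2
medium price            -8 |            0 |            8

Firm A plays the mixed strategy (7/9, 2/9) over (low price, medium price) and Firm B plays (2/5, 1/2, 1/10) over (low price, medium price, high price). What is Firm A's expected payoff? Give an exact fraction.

Against (2/5, 1/2, 1/10), each row's expected payoff is low price: 31/10; medium price: -12/5.
Taking the (7/9, 2/9)-weighted average: (7/9)·(31/10) + (2/9)·(-12/5) = 169/90.

169/90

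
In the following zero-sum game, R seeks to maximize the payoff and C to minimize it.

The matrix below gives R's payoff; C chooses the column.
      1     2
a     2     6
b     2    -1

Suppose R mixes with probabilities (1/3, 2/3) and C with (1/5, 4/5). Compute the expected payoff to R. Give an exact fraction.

22/15

Against (1/5, 4/5), each row's expected payoff is a: 26/5; b: -2/5.
Taking the (1/3, 2/3)-weighted average: (1/3)·(26/5) + (2/3)·(-2/5) = 22/15.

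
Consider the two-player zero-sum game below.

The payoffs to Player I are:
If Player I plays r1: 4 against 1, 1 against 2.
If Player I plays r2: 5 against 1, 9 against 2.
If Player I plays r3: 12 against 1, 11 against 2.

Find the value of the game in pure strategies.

11

Row minima: 1, 5, 11 → Player I's maximin is 11.
Column maxima: 12, 11 → Player II's minimax is 11.
They coincide at (r3, 2), so the value is 11.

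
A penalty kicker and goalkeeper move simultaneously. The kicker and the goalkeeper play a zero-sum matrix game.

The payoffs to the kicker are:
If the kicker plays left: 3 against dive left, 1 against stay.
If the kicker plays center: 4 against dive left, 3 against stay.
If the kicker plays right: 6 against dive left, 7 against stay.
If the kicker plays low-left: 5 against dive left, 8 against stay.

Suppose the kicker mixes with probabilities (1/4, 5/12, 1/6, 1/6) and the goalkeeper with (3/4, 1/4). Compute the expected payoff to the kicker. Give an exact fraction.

Against (3/4, 1/4), each row's expected payoff is left: 5/2; center: 15/4; right: 25/4; low-left: 23/4.
Taking the (1/4, 5/12, 1/6, 1/6)-weighted average: (1/4)·(5/2) + (5/12)·(15/4) + (1/6)·(25/4) + (1/6)·(23/4) = 67/16.

67/16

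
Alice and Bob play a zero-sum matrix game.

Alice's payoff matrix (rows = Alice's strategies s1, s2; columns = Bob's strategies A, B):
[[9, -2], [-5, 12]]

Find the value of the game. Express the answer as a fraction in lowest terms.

Row minima are -2 and -5, so Alice's maximin is -2; column maxima are 9 and 12, so Bob's minimax is 9. These differ, so the equilibrium is in mixed strategies.
Let Alice play s1 with probability p. Bob is indifferent when 9p − 5(1−p) = −2p + 12(1−p), giving p = 17/28.
Let Bob play A with probability q. Alice is indifferent when 9q − 2(1−q) = −5q + 12(1−q), giving q = 1/2.
The value is 9·(1/2) + (-2)·(1/2) = 7/2.

7/2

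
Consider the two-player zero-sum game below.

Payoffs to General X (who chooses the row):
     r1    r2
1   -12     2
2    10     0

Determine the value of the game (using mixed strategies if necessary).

5/6

Row minima are -12 and 0, so General X's maximin is 0; column maxima are 10 and 2, so General Y's minimax is 2. These differ, so the equilibrium is in mixed strategies.
Let General X play 1 with probability p. General Y is indifferent when −12p + 10(1−p) = 2p, giving p = 5/12.
Let General Y play r1 with probability q. General X is indifferent when −12q + 2(1−q) = 10q, giving q = 1/12.
The value is -12·(1/12) + (2)·(11/12) = 5/6.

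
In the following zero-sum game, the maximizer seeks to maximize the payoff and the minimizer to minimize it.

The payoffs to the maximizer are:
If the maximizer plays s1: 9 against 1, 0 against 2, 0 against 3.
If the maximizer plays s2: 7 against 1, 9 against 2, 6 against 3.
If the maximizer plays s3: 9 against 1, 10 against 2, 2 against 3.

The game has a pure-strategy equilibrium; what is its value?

6

Row minima: 0, 6, 2 → the maximizer's maximin is 6.
Column maxima: 9, 10, 6 → the minimizer's minimax is 6.
They coincide at (s2, 3), so the value is 6.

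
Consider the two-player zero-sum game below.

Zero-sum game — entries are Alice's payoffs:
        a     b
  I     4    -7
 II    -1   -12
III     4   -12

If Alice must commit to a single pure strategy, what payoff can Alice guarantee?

The worst-case payoff for each row is I: -7, II: -12, III: -12.
The best of these is -7.

-7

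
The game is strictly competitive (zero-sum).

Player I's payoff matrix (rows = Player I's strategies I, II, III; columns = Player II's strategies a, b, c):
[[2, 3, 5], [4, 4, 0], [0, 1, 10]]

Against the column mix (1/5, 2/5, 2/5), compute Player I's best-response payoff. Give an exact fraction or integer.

22/5

I: (2)·(1/5) + (3)·(2/5) + (5)·(2/5) = 18/5.
II: (4)·(1/5) + (4)·(2/5) + (0)·(2/5) = 12/5.
III: (0)·(1/5) + (1)·(2/5) + (10)·(2/5) = 22/5.
The best pure response is III with expected payoff 22/5.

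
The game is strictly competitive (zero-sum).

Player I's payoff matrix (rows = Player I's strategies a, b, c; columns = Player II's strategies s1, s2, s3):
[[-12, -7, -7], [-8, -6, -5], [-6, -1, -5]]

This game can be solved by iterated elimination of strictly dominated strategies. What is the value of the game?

Row a is strictly dominated by row b (-8>-12, -6>-7, -5>-7); eliminate a.
Column s2 is strictly dominated by s1 for Player II (-8<-6, -6<-1); eliminate s2.
Column s3 is strictly dominated by s1 for Player II (-8<-5, -6<-5); eliminate s3.
Row b is strictly dominated by row c (-6>-8); eliminate b.
Only (c, s1) remains, with payoff -6.

-6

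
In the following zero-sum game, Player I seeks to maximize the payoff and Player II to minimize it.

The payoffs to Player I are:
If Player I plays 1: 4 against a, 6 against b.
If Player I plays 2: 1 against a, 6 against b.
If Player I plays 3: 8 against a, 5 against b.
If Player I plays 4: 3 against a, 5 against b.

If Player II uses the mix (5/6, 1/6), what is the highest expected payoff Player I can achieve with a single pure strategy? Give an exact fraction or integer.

15/2

1: (4)·(5/6) + (6)·(1/6) = 13/3.
2: (1)·(5/6) + (6)·(1/6) = 11/6.
3: (8)·(5/6) + (5)·(1/6) = 15/2.
4: (3)·(5/6) + (5)·(1/6) = 10/3.
The best pure response is 3 with expected payoff 15/2.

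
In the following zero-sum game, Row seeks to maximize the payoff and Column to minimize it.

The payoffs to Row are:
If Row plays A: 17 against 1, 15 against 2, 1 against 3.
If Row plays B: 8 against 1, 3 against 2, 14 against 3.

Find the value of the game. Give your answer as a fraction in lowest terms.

207/25

Column 1 is strictly dominated by 2 for Column (it gives Row more in every row).
The remaining 2×2 game on (A, B) × (2, 3) has no saddle point. Let Row play A with probability p; indifference gives 15p + 3(1−p) = p + 14(1−p), so p = 11/25.
Similarly Column's optimal q on 2 is 13/25, and the value is 15·(13/25) + (1)·(12/25) = 207/25.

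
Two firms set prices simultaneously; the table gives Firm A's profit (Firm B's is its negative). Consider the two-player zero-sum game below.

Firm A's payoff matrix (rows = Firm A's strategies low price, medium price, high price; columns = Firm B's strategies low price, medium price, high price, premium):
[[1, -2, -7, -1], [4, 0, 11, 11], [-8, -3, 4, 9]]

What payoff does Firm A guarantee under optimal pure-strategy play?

Row minima: -7, 0, -8 → Firm A's maximin is 0.
Column maxima: 4, 0, 11, 11 → Firm B's minimax is 0.
They coincide at (medium price, medium price), so the value is 0.

0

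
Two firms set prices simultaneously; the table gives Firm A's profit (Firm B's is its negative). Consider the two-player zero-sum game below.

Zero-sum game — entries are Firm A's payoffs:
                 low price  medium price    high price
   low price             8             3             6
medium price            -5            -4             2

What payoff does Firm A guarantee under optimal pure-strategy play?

3

Row minima: 3, -5 → Firm A's maximin is 3.
Column maxima: 8, 3, 6 → Firm B's minimax is 3.
They coincide at (low price, medium price), so the value is 3.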